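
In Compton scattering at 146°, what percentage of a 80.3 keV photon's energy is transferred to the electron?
0.2233 (or 22.33%)

Calculate initial and final photon energies:

Initial: E₀ = 80.3 keV → λ₀ = 15.4401 pm
Compton shift: Δλ = 4.4378 pm
Final wavelength: λ' = 19.8779 pm
Final energy: E' = 62.3728 keV

Fractional energy loss:
(E₀ - E')/E₀ = (80.3000 - 62.3728)/80.3000
= 17.9272/80.3000
= 0.2233
= 22.33%

(Intermediate values are shown rounded; full precision is carried through to the final answer.)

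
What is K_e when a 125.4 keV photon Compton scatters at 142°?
38.2429 keV

By energy conservation: K_e = E_initial - E_final

First find the scattered photon energy:
Initial wavelength: λ = hc/E = 9.8871 pm
Compton shift: Δλ = λ_C(1 - cos(142°)) = 4.3383 pm
Final wavelength: λ' = 9.8871 + 4.3383 = 14.2254 pm
Final photon energy: E' = hc/λ' = 87.1571 keV

Electron kinetic energy:
K_e = E - E' = 125.4000 - 87.1571 = 38.2429 keV

(Intermediate values are shown rounded; full precision is carried through to the final answer.)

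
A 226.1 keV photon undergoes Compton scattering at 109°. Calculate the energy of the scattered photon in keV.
142.5132 keV

First convert energy to wavelength:
λ = hc/E, with hc ≈ 1239.842 keV·pm (i.e. 1239.842 eV·nm)

For E = 226.1 keV = 226100 eV:
λ = 1239.842 keV·pm / 226.1 keV
λ = 5.4836 pm

Calculate the Compton shift:
Δλ = λ_C(1 - cos(109°)) = 2.4263 × 1.3256
Δλ = 3.2162 pm

Final wavelength:
λ' = 5.4836 + 3.2162 = 8.6998 pm

Final energy:
E' = hc/λ' = 1239.842 / 8.6998 = 142.5132 keV

(Intermediate values are shown rounded; full precision is carried through to the final answer.)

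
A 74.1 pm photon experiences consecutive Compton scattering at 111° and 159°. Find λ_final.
82.0873 pm

Apply Compton shift twice:

First scattering at θ₁ = 111°:
Δλ₁ = λ_C(1 - cos(111°))
Δλ₁ = 2.4263 × 1.3584
Δλ₁ = 3.2958 pm

After first scattering:
λ₁ = 74.1 + 3.2958 = 77.3958 pm

Second scattering at θ₂ = 159°:
Δλ₂ = λ_C(1 - cos(159°))
Δλ₂ = 2.4263 × 1.9336
Δλ₂ = 4.6915 pm

Final wavelength:
λ₂ = 77.3958 + 4.6915 = 82.0873 pm

Total shift: Δλ_total = 3.2958 + 4.6915 = 7.9873 pm

(Intermediate values are shown rounded; full precision is carried through to the final answer.)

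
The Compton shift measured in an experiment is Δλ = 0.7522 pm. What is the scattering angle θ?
46.37°

From the Compton formula Δλ = λ_C(1 - cos θ), we can solve for θ:

cos θ = 1 - Δλ/λ_C

Given:
- Δλ = 0.7522 pm
- λ_C = h/(m_e·c) ≈ 2.42631024 pm

cos θ = 1 - 0.7522/2.42631024
cos θ = 1 - 0.310018
cos θ = 0.689982

θ = arccos(0.689982)
θ = 46.37°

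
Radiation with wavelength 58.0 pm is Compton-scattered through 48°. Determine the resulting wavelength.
58.8028 pm

Using the Compton scattering formula:
λ' = λ + Δλ = λ + λ_C(1 - cos θ)

Given:
- Initial wavelength λ = 58.0 pm
- Scattering angle θ = 48°
- Compton wavelength λ_C ≈ 2.4263 pm

Calculate the shift:
Δλ = 2.4263 × (1 - cos(48°))
Δλ = 2.4263 × 0.3309
Δλ = 0.8028 pm

Final wavelength:
λ' = 58.0 + 0.8028 = 58.8028 pm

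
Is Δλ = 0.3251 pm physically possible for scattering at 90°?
No, inconsistent

Calculate the expected shift for θ = 90°:

Δλ_expected = λ_C(1 - cos(90°))
Δλ_expected = 2.4263 × (1 - cos(90°))
Δλ_expected = 2.4263 × 1.0000
Δλ_expected = 2.4263 pm

Given shift: 0.3251 pm
Expected shift: 2.4263 pm
Difference: 2.1012 pm

The values do not match. The given shift corresponds to θ ≈ 30.0°, not 90°.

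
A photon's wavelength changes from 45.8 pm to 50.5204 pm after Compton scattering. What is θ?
161.00°

First find the wavelength shift:
Δλ = λ' - λ = 50.5204 - 45.8 = 4.7204 pm

Using Δλ = λ_C(1 - cos θ), with λ_C = h/(m_e·c) ≈ 2.42631024 pm:
cos θ = 1 - Δλ/λ_C
cos θ = 1 - 4.7204/2.42631024
cos θ = -0.945506

θ = arccos(-0.945506)
θ = 161.00°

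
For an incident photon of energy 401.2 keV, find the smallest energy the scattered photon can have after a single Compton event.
156.0933 keV (at θ = 180°)

The scattered photon has minimum energy when its wavelength is maximum, i.e., when the Compton shift Δλ = λ_C(1 − cos θ) is maximum. This occurs at θ = 180° (backscattering), giving Δλ_max = 2λ_C = 4.8526 pm.

Initial wavelength: λ₀ = hc/E₀ = 3.0903 pm
Maximum final wavelength: λ'_max = λ₀ + 2λ_C = 3.0903 + 4.8526 = 7.9430 pm
Minimum final energy: E'_min = hc/λ'_max = 156.0933 keV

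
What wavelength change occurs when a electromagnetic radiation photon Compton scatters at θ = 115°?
3.4517 pm

Using the Compton scattering formula:
Δλ = λ_C(1 - cos θ)

where λ_C = h/(m_e·c) ≈ 2.4263 pm is the Compton wavelength of an electron.

For θ = 115°:
cos(115°) = -0.4226
1 - cos(115°) = 1.4226

Δλ = 2.4263 × 1.4226
Δλ = 3.4517 pm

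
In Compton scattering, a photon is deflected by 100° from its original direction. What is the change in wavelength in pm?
2.8476 pm

Using the Compton scattering formula:
Δλ = λ_C(1 - cos θ)

where λ_C = h/(m_e·c) ≈ 2.4263 pm is the Compton wavelength of an electron.

For θ = 100°:
cos(100°) = -0.1736
1 - cos(100°) = 1.1736

Δλ = 2.4263 × 1.1736
Δλ = 2.8476 pm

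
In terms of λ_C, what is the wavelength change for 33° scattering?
0.1613 λ_C

The Compton shift formula is:
Δλ = λ_C(1 - cos θ)

Dividing both sides by λ_C:
Δλ/λ_C = 1 - cos θ

For θ = 33°:
Δλ/λ_C = 1 - cos(33°)
Δλ/λ_C = 1 - 0.8387
Δλ/λ_C = 0.1613

This means the shift is 0.1613 × λ_C = 0.3914 pm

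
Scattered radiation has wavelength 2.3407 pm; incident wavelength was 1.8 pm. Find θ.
39.00°

First find the wavelength shift:
Δλ = λ' - λ = 2.3407 - 1.8 = 0.5407 pm

Using Δλ = λ_C(1 - cos θ), with λ_C = h/(m_e·c) ≈ 2.42631024 pm:
cos θ = 1 - Δλ/λ_C
cos θ = 1 - 0.5407/2.42631024
cos θ = 0.777151

θ = arccos(0.777151)
θ = 39.00°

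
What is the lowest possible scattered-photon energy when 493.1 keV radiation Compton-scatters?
168.2967 keV (at θ = 180°)

The scattered photon has minimum energy when its wavelength is maximum, i.e., when the Compton shift Δλ = λ_C(1 − cos θ) is maximum. This occurs at θ = 180° (backscattering), giving Δλ_max = 2λ_C = 4.8526 pm.

Initial wavelength: λ₀ = hc/E₀ = 2.5144 pm
Maximum final wavelength: λ'_max = λ₀ + 2λ_C = 2.5144 + 4.8526 = 7.3670 pm
Minimum final energy: E'_min = hc/λ'_max = 168.2967 keV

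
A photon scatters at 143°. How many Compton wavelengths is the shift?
1.7986 λ_C

The Compton shift formula is:
Δλ = λ_C(1 - cos θ)

Dividing both sides by λ_C:
Δλ/λ_C = 1 - cos θ

For θ = 143°:
Δλ/λ_C = 1 - cos(143°)
Δλ/λ_C = 1 - -0.7986
Δλ/λ_C = 1.7986

This means the shift is 1.7986 × λ_C = 4.3640 pm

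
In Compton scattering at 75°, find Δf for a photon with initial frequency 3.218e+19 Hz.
5.207e+18 Hz (decrease)

Convert frequency to wavelength (c = 299792458 m/s):
λ₀ = c/f₀ = 299792458/3.218e+19 = 9.3161112e-12 m = 9.3161 pm

Calculate Compton shift:
Δλ = λ_C(1 - cos(75°)) = 1.7983 pm

Final wavelength:
λ' = λ₀ + Δλ = 9.3161 + 1.7983 = 11.1144 pm

Final frequency:
f' = c/λ' = 299792458/1.1114446e-11 = 2.6973225e+19 Hz

Frequency shift (decrease):
Δf = f₀ - f' = 3.218e+19 - 2.6973225e+19 = 5.207e+18 Hz

(Intermediate values are shown rounded; full precision is carried through to the final answer.)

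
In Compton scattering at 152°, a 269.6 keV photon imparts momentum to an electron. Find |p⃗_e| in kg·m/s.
2.1065e-22 kg·m/s

The electron is initially at rest, so by conservation of momentum:
p⃗_e = p⃗₀ − p⃗'  (incident photon momentum minus scattered photon momentum)

Photon momentum magnitudes (p = h/λ = E/c):
λ₀ = hc/E₀ = 4.5988 pm → p₀ = h/λ₀ = 1.4408e-22 kg·m/s
Δλ = λ_C(1 − cos 152°) = 4.5686 pm
λ' = 9.1674 pm → p' = h/λ' = 7.2278e-23 kg·m/s

The scattered photon makes angle θ = 152° with the incident direction, so by the law of cosines:
|p⃗_e|² = p₀² + p'² − 2p₀p'cos θ
|p⃗_e|² = (1.4408e-22)² + (7.2278e-23)² − 2·1.4408e-22·7.2278e-23·cos(152°)
|p⃗_e| = 2.1065e-22 kg·m/s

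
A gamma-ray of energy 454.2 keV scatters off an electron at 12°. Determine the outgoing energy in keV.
445.5460 keV

First convert energy to wavelength:
λ = hc/E, with hc ≈ 1239.842 keV·pm (i.e. 1239.842 eV·nm)

For E = 454.2 keV = 454200 eV:
λ = 1239.842 keV·pm / 454.2 keV
λ = 2.7297 pm

Calculate the Compton shift:
Δλ = λ_C(1 - cos(12°)) = 2.4263 × 0.0219
Δλ = 0.0530 pm

Final wavelength:
λ' = 2.7297 + 0.0530 = 2.7827 pm

Final energy:
E' = hc/λ' = 1239.842 / 2.7827 = 445.5460 keV

(Intermediate values are shown rounded; full precision is carried through to the final answer.)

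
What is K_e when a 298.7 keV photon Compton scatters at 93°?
113.7618 keV

By energy conservation: K_e = E_initial - E_final

First find the scattered photon energy:
Initial wavelength: λ = hc/E = 4.1508 pm
Compton shift: Δλ = λ_C(1 - cos(93°)) = 2.5533 pm
Final wavelength: λ' = 4.1508 + 2.5533 = 6.7041 pm
Final photon energy: E' = hc/λ' = 184.9382 keV

Electron kinetic energy:
K_e = E - E' = 298.7000 - 184.9382 = 113.7618 keV

(Intermediate values are shown rounded; full precision is carried through to the final answer.)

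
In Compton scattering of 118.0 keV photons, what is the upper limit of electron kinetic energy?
37.2798 keV

Maximum energy transfer occurs at θ = 180° (backscattering).

Initial photon: E₀ = 118.0 keV → λ₀ = 10.5071 pm

Maximum Compton shift (at 180°):
Δλ_max = 2λ_C = 2 × 2.4263 = 4.8526 pm

Final wavelength:
λ' = 10.5071 + 4.8526 = 15.3598 pm

Minimum photon energy (maximum energy to electron):
E'_min = hc/λ' = 80.7202 keV

Maximum electron kinetic energy:
K_max = E₀ - E'_min = 118.0000 - 80.7202 = 37.2798 keV

(Intermediate values are shown rounded; full precision is carried through to the final answer.)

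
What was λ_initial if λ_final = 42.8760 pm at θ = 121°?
39.2000 pm

From λ' = λ + Δλ, we have λ = λ' - Δλ

First calculate the Compton shift:
Δλ = λ_C(1 - cos θ)
Δλ = 2.4263 × (1 - cos(121°))
Δλ = 2.4263 × 1.5150
Δλ = 3.6760 pm

Initial wavelength:
λ = λ' - Δλ
λ = 42.8760 - 3.6760
λ = 39.2000 pm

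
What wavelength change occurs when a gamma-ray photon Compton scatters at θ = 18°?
0.1188 pm

Using the Compton scattering formula:
Δλ = λ_C(1 - cos θ)

where λ_C = h/(m_e·c) ≈ 2.4263 pm is the Compton wavelength of an electron.

For θ = 18°:
cos(18°) = 0.9511
1 - cos(18°) = 0.0489

Δλ = 2.4263 × 0.0489
Δλ = 0.1188 pm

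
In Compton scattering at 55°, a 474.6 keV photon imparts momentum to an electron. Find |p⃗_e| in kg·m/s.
2.1090e-22 kg·m/s

The electron is initially at rest, so by conservation of momentum:
p⃗_e = p⃗₀ − p⃗'  (incident photon momentum minus scattered photon momentum)

Photon momentum magnitudes (p = h/λ = E/c):
λ₀ = hc/E₀ = 2.6124 pm → p₀ = h/λ₀ = 2.5364e-22 kg·m/s
Δλ = λ_C(1 − cos 55°) = 1.0346 pm
λ' = 3.6470 pm → p' = h/λ' = 1.8168e-22 kg·m/s

The scattered photon makes angle θ = 55° with the incident direction, so by the law of cosines:
|p⃗_e|² = p₀² + p'² − 2p₀p'cos θ
|p⃗_e|² = (2.5364e-22)² + (1.8168e-22)² − 2·2.5364e-22·1.8168e-22·cos(55°)
|p⃗_e| = 2.1090e-22 kg·m/s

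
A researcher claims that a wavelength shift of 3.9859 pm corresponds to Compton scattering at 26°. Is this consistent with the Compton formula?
No, inconsistent

Calculate the expected shift for θ = 26°:

Δλ_expected = λ_C(1 - cos(26°))
Δλ_expected = 2.4263 × (1 - cos(26°))
Δλ_expected = 2.4263 × 0.1012
Δλ_expected = 0.2456 pm

Given shift: 3.9859 pm
Expected shift: 0.2456 pm
Difference: 3.7404 pm

The values do not match. The given shift corresponds to θ ≈ 130.0°, not 26°.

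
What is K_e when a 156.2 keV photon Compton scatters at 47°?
13.8383 keV

By energy conservation: K_e = E_initial - E_final

First find the scattered photon energy:
Initial wavelength: λ = hc/E = 7.9375 pm
Compton shift: Δλ = λ_C(1 - cos(47°)) = 0.7716 pm
Final wavelength: λ' = 7.9375 + 0.7716 = 8.7091 pm
Final photon energy: E' = hc/λ' = 142.3617 keV

Electron kinetic energy:
K_e = E - E' = 156.2000 - 142.3617 = 13.8383 keV

(Intermediate values are shown rounded; full precision is carried through to the final answer.)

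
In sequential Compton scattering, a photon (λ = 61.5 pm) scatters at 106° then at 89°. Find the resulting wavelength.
66.9791 pm

Apply Compton shift twice:

First scattering at θ₁ = 106°:
Δλ₁ = λ_C(1 - cos(106°))
Δλ₁ = 2.4263 × 1.2756
Δλ₁ = 3.0951 pm

After first scattering:
λ₁ = 61.5 + 3.0951 = 64.5951 pm

Second scattering at θ₂ = 89°:
Δλ₂ = λ_C(1 - cos(89°))
Δλ₂ = 2.4263 × 0.9825
Δλ₂ = 2.3840 pm

Final wavelength:
λ₂ = 64.5951 + 2.3840 = 66.9791 pm

Total shift: Δλ_total = 3.0951 + 2.3840 = 5.4791 pm

(Intermediate values are shown rounded; full precision is carried through to the final answer.)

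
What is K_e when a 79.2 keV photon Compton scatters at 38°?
2.5194 keV

By energy conservation: K_e = E_initial - E_final

First find the scattered photon energy:
Initial wavelength: λ = hc/E = 15.6546 pm
Compton shift: Δλ = λ_C(1 - cos(38°)) = 0.5144 pm
Final wavelength: λ' = 15.6546 + 0.5144 = 16.1689 pm
Final photon energy: E' = hc/λ' = 76.6806 keV

Electron kinetic energy:
K_e = E - E' = 79.2000 - 76.6806 = 2.5194 keV

(Intermediate values are shown rounded; full precision is carried through to the final answer.)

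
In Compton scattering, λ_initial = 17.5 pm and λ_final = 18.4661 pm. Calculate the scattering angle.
53.00°

First find the wavelength shift:
Δλ = λ' - λ = 18.4661 - 17.5 = 0.9661 pm

Using Δλ = λ_C(1 - cos θ), with λ_C = h/(m_e·c) ≈ 2.42631024 pm:
cos θ = 1 - Δλ/λ_C
cos θ = 1 - 0.9661/2.42631024
cos θ = 0.601823

θ = arccos(0.601823)
θ = 53.00°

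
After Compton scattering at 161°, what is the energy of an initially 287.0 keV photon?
137.1440 keV

First convert energy to wavelength:
λ = hc/E, with hc ≈ 1239.842 keV·pm (i.e. 1239.842 eV·nm)

For E = 287.0 keV = 287000 eV:
λ = 1239.842 keV·pm / 287.0 keV
λ = 4.3200 pm

Calculate the Compton shift:
Δλ = λ_C(1 - cos(161°)) = 2.4263 × 1.9455
Δλ = 4.7204 pm

Final wavelength:
λ' = 4.3200 + 4.7204 = 9.0404 pm

Final energy:
E' = hc/λ' = 1239.842 / 9.0404 = 137.1440 keV

(Intermediate values are shown rounded; full precision is carried through to the final answer.)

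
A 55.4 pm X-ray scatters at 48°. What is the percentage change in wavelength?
1.4491%

Calculate the Compton shift:
Δλ = λ_C(1 - cos(48°))
Δλ = 2.4263 × (1 - cos(48°))
Δλ = 2.4263 × 0.3309
Δλ = 0.8028 pm

Percentage change:
(Δλ/λ₀) × 100 = (0.8028/55.4) × 100
= 1.4491%

(Intermediate values are shown rounded; full precision is carried through to the final answer.)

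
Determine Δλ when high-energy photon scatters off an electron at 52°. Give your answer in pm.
0.9325 pm

Using the Compton scattering formula:
Δλ = λ_C(1 - cos θ)

where λ_C = h/(m_e·c) ≈ 2.4263 pm is the Compton wavelength of an electron.

For θ = 52°:
cos(52°) = 0.6157
1 - cos(52°) = 0.3843

Δλ = 2.4263 × 0.3843
Δλ = 0.9325 pm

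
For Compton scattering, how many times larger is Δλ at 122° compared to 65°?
122° produces the larger shift by a factor of 2.650

Calculate both shifts using Δλ = λ_C(1 - cos θ):

For θ₁ = 65°:
Δλ₁ = 2.4263 × (1 - cos(65°))
Δλ₁ = 2.4263 × 0.5774
Δλ₁ = 1.4009 pm

For θ₂ = 122°:
Δλ₂ = 2.4263 × (1 - cos(122°))
Δλ₂ = 2.4263 × 1.5299
Δλ₂ = 3.7121 pm

The 122° angle produces the larger shift.
Ratio: 3.7121/1.4009 = 2.650

(Intermediate values are shown rounded; full precision is carried through to the final answer.)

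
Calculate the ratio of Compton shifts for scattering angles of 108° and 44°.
108° produces the larger shift by a factor of 4.664

Calculate both shifts using Δλ = λ_C(1 - cos θ):

For θ₁ = 44°:
Δλ₁ = 2.4263 × (1 - cos(44°))
Δλ₁ = 2.4263 × 0.2807
Δλ₁ = 0.6810 pm

For θ₂ = 108°:
Δλ₂ = 2.4263 × (1 - cos(108°))
Δλ₂ = 2.4263 × 1.3090
Δλ₂ = 3.1761 pm

The 108° angle produces the larger shift.
Ratio: 3.1761/0.6810 = 4.664

(Intermediate values are shown rounded; full precision is carried through to the final answer.)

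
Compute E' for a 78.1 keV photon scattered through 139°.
61.5840 keV

First convert energy to wavelength:
λ = hc/E, with hc ≈ 1239.842 keV·pm (i.e. 1239.842 eV·nm)

For E = 78.1 keV = 78100 eV:
λ = 1239.842 keV·pm / 78.1 keV
λ = 15.8751 pm

Calculate the Compton shift:
Δλ = λ_C(1 - cos(139°)) = 2.4263 × 1.7547
Δλ = 4.2575 pm

Final wavelength:
λ' = 15.8751 + 4.2575 = 20.1325 pm

Final energy:
E' = hc/λ' = 1239.842 / 20.1325 = 61.5840 keV

(Intermediate values are shown rounded; full precision is carried through to the final answer.)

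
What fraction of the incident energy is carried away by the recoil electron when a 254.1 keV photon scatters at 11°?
0.0091 (or 0.91%)

Calculate initial and final photon energies:

Initial: E₀ = 254.1 keV → λ₀ = 4.8793 pm
Compton shift: Δλ = 0.0446 pm
Final wavelength: λ' = 4.9239 pm
Final energy: E' = 251.7995 keV

Fractional energy loss:
(E₀ - E')/E₀ = (254.1000 - 251.7995)/254.1000
= 2.3005/254.1000
= 0.0091
= 0.91%

(Intermediate values are shown rounded; full precision is carried through to the final answer.)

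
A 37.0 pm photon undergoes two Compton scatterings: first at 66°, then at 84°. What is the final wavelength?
40.6121 pm

Apply Compton shift twice:

First scattering at θ₁ = 66°:
Δλ₁ = λ_C(1 - cos(66°))
Δλ₁ = 2.4263 × 0.5933
Δλ₁ = 1.4394 pm

After first scattering:
λ₁ = 37.0 + 1.4394 = 38.4394 pm

Second scattering at θ₂ = 84°:
Δλ₂ = λ_C(1 - cos(84°))
Δλ₂ = 2.4263 × 0.8955
Δλ₂ = 2.1727 pm

Final wavelength:
λ₂ = 38.4394 + 2.1727 = 40.6121 pm

Total shift: Δλ_total = 1.4394 + 2.1727 = 3.6121 pm

(Intermediate values are shown rounded; full precision is carried through to the final answer.)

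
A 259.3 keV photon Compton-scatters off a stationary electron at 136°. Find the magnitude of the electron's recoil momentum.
1.9858e-22 kg·m/s

The electron is initially at rest, so by conservation of momentum:
p⃗_e = p⃗₀ − p⃗'  (incident photon momentum minus scattered photon momentum)

Photon momentum magnitudes (p = h/λ = E/c):
λ₀ = hc/E₀ = 4.7815 pm → p₀ = h/λ₀ = 1.3858e-22 kg·m/s
Δλ = λ_C(1 − cos 136°) = 4.1717 pm
λ' = 8.9531 pm → p' = h/λ' = 7.4008e-23 kg·m/s

The scattered photon makes angle θ = 136° with the incident direction, so by the law of cosines:
|p⃗_e|² = p₀² + p'² − 2p₀p'cos θ
|p⃗_e|² = (1.3858e-22)² + (7.4008e-23)² − 2·1.3858e-22·7.4008e-23·cos(136°)
|p⃗_e| = 1.9858e-22 kg·m/s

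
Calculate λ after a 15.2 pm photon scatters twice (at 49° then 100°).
18.8821 pm

Apply Compton shift twice:

First scattering at θ₁ = 49°:
Δλ₁ = λ_C(1 - cos(49°))
Δλ₁ = 2.4263 × 0.3439
Δλ₁ = 0.8345 pm

After first scattering:
λ₁ = 15.2 + 0.8345 = 16.0345 pm

Second scattering at θ₂ = 100°:
Δλ₂ = λ_C(1 - cos(100°))
Δλ₂ = 2.4263 × 1.1736
Δλ₂ = 2.8476 pm

Final wavelength:
λ₂ = 16.0345 + 2.8476 = 18.8821 pm

Total shift: Δλ_total = 0.8345 + 2.8476 = 3.6821 pm

(Intermediate values are shown rounded; full precision is carried through to the final answer.)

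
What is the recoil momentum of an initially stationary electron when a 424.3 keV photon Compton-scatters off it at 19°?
7.3869e-23 kg·m/s

The electron is initially at rest, so by conservation of momentum:
p⃗_e = p⃗₀ − p⃗'  (incident photon momentum minus scattered photon momentum)

Photon momentum magnitudes (p = h/λ = E/c):
λ₀ = hc/E₀ = 2.9221 pm → p₀ = h/λ₀ = 2.2676e-22 kg·m/s
Δλ = λ_C(1 − cos 19°) = 0.1322 pm
λ' = 3.0543 pm → p' = h/λ' = 2.1694e-22 kg·m/s

The scattered photon makes angle θ = 19° with the incident direction, so by the law of cosines:
|p⃗_e|² = p₀² + p'² − 2p₀p'cos θ
|p⃗_e|² = (2.2676e-22)² + (2.1694e-22)² − 2·2.2676e-22·2.1694e-22·cos(19°)
|p⃗_e| = 7.3869e-23 kg·m/s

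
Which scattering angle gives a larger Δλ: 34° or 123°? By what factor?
123° produces the larger shift by a factor of 9.035

Calculate both shifts using Δλ = λ_C(1 - cos θ):

For θ₁ = 34°:
Δλ₁ = 2.4263 × (1 - cos(34°))
Δλ₁ = 2.4263 × 0.1710
Δλ₁ = 0.4148 pm

For θ₂ = 123°:
Δλ₂ = 2.4263 × (1 - cos(123°))
Δλ₂ = 2.4263 × 1.5446
Δλ₂ = 3.7478 pm

The 123° angle produces the larger shift.
Ratio: 3.7478/0.4148 = 9.035

(Intermediate values are shown rounded; full precision is carried through to the final answer.)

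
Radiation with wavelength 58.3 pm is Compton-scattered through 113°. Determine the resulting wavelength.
61.6743 pm

Using the Compton scattering formula:
λ' = λ + Δλ = λ + λ_C(1 - cos θ)

Given:
- Initial wavelength λ = 58.3 pm
- Scattering angle θ = 113°
- Compton wavelength λ_C ≈ 2.4263 pm

Calculate the shift:
Δλ = 2.4263 × (1 - cos(113°))
Δλ = 2.4263 × 1.3907
Δλ = 3.3743 pm

Final wavelength:
λ' = 58.3 + 3.3743 = 61.6743 pm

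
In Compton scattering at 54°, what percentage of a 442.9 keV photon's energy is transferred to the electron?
0.2632 (or 26.32%)

Calculate initial and final photon energies:

Initial: E₀ = 442.9 keV → λ₀ = 2.7994 pm
Compton shift: Δλ = 1.0002 pm
Final wavelength: λ' = 3.7995 pm
Final energy: E' = 326.3143 keV

Fractional energy loss:
(E₀ - E')/E₀ = (442.9000 - 326.3143)/442.9000
= 116.5857/442.9000
= 0.2632
= 26.32%

(Intermediate values are shown rounded; full precision is carried through to the final answer.)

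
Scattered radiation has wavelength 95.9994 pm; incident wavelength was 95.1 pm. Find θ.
51.00°

First find the wavelength shift:
Δλ = λ' - λ = 95.9994 - 95.1 = 0.8994 pm

Using Δλ = λ_C(1 - cos θ), with λ_C = h/(m_e·c) ≈ 2.42631024 pm:
cos θ = 1 - Δλ/λ_C
cos θ = 1 - 0.8994/2.42631024
cos θ = 0.629314

θ = arccos(0.629314)
θ = 51.00°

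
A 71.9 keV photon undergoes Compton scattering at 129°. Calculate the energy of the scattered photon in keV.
58.4908 keV

First convert energy to wavelength:
λ = hc/E, with hc ≈ 1239.842 keV·pm (i.e. 1239.842 eV·nm)

For E = 71.9 keV = 71900 eV:
λ = 1239.842 keV·pm / 71.9 keV
λ = 17.2440 pm

Calculate the Compton shift:
Δλ = λ_C(1 - cos(129°)) = 2.4263 × 1.6293
Δλ = 3.9532 pm

Final wavelength:
λ' = 17.2440 + 3.9532 = 21.1972 pm

Final energy:
E' = hc/λ' = 1239.842 / 21.1972 = 58.4908 keV

(Intermediate values are shown rounded; full precision is carried through to the final answer.)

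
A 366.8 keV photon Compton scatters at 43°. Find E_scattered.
307.5022 keV

First convert energy to wavelength:
λ = hc/E, with hc ≈ 1239.842 keV·pm (i.e. 1239.842 eV·nm)

For E = 366.8 keV = 366800 eV:
λ = 1239.842 keV·pm / 366.8 keV
λ = 3.3802 pm

Calculate the Compton shift:
Δλ = λ_C(1 - cos(43°)) = 2.4263 × 0.2686
Δλ = 0.6518 pm

Final wavelength:
λ' = 3.3802 + 0.6518 = 4.0320 pm

Final energy:
E' = hc/λ' = 1239.842 / 4.0320 = 307.5022 keV

(Intermediate values are shown rounded; full precision is carried through to the final answer.)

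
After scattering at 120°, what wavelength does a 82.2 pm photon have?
85.8395 pm

Using the Compton scattering formula:
λ' = λ + Δλ = λ + λ_C(1 - cos θ)

Given:
- Initial wavelength λ = 82.2 pm
- Scattering angle θ = 120°
- Compton wavelength λ_C ≈ 2.4263 pm

Calculate the shift:
Δλ = 2.4263 × (1 - cos(120°))
Δλ = 2.4263 × 1.5000
Δλ = 3.6395 pm

Final wavelength:
λ' = 82.2 + 3.6395 = 85.8395 pm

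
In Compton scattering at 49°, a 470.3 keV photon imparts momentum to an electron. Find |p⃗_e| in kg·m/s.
1.9147e-22 kg·m/s

The electron is initially at rest, so by conservation of momentum:
p⃗_e = p⃗₀ − p⃗'  (incident photon momentum minus scattered photon momentum)

Photon momentum magnitudes (p = h/λ = E/c):
λ₀ = hc/E₀ = 2.6363 pm → p₀ = h/λ₀ = 2.5134e-22 kg·m/s
Δλ = λ_C(1 − cos 49°) = 0.8345 pm
λ' = 3.4708 pm → p' = h/λ' = 1.9091e-22 kg·m/s

The scattered photon makes angle θ = 49° with the incident direction, so by the law of cosines:
|p⃗_e|² = p₀² + p'² − 2p₀p'cos θ
|p⃗_e|² = (2.5134e-22)² + (1.9091e-22)² − 2·2.5134e-22·1.9091e-22·cos(49°)
|p⃗_e| = 1.9147e-22 kg·m/s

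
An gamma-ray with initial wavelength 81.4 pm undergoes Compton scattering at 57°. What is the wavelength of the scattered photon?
82.5048 pm

Using the Compton scattering formula:
λ' = λ + Δλ = λ + λ_C(1 - cos θ)

Given:
- Initial wavelength λ = 81.4 pm
- Scattering angle θ = 57°
- Compton wavelength λ_C ≈ 2.4263 pm

Calculate the shift:
Δλ = 2.4263 × (1 - cos(57°))
Δλ = 2.4263 × 0.4554
Δλ = 1.1048 pm

Final wavelength:
λ' = 81.4 + 1.1048 = 82.5048 pm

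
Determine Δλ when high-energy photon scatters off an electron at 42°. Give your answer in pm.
0.6232 pm

Using the Compton scattering formula:
Δλ = λ_C(1 - cos θ)

where λ_C = h/(m_e·c) ≈ 2.4263 pm is the Compton wavelength of an electron.

For θ = 42°:
cos(42°) = 0.7431
1 - cos(42°) = 0.2569

Δλ = 2.4263 × 0.2569
Δλ = 0.6232 pm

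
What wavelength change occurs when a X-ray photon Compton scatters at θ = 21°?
0.1612 pm

Using the Compton scattering formula:
Δλ = λ_C(1 - cos θ)

where λ_C = h/(m_e·c) ≈ 2.4263 pm is the Compton wavelength of an electron.

For θ = 21°:
cos(21°) = 0.9336
1 - cos(21°) = 0.0664

Δλ = 2.4263 × 0.0664
Δλ = 0.1612 pm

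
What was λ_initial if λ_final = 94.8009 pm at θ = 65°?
93.4000 pm

From λ' = λ + Δλ, we have λ = λ' - Δλ

First calculate the Compton shift:
Δλ = λ_C(1 - cos θ)
Δλ = 2.4263 × (1 - cos(65°))
Δλ = 2.4263 × 0.5774
Δλ = 1.4009 pm

Initial wavelength:
λ = λ' - Δλ
λ = 94.8009 - 1.4009
λ = 93.4000 pm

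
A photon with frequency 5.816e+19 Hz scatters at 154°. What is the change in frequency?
2.745e+19 Hz (decrease)

Convert frequency to wavelength (c = 299792458 m/s):
λ₀ = c/f₀ = 299792458/5.816e+19 = 5.1546159e-12 m = 5.1546 pm

Calculate Compton shift:
Δλ = λ_C(1 - cos(154°)) = 4.6071 pm

Final wavelength:
λ' = λ₀ + Δλ = 5.1546 + 4.6071 = 9.7617 pm

Final frequency:
f' = c/λ' = 299792458/9.7616793e-12 = 3.0711156e+19 Hz

Frequency shift (decrease):
Δf = f₀ - f' = 5.816e+19 - 3.0711156e+19 = 2.745e+19 Hz

(Intermediate values are shown rounded; full precision is carried through to the final answer.)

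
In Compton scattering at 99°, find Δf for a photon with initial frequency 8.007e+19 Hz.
3.430e+19 Hz (decrease)

Convert frequency to wavelength (c = 299792458 m/s):
λ₀ = c/f₀ = 299792458/8.007e+19 = 3.7441296e-12 m = 3.7441 pm

Calculate Compton shift:
Δλ = λ_C(1 - cos(99°)) = 2.8059 pm

Final wavelength:
λ' = λ₀ + Δλ = 3.7441 + 2.8059 = 6.5500 pm

Final frequency:
f' = c/λ' = 299792458/6.5499984e-12 = 4.5769852e+19 Hz

Frequency shift (decrease):
Δf = f₀ - f' = 8.007e+19 - 4.5769852e+19 = 3.430e+19 Hz

(Intermediate values are shown rounded; full precision is carried through to the final answer.)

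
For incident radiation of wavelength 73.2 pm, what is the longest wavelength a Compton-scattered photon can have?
78.0526 pm (at θ = 180°)

The Compton shift is Δλ = λ_C(1 − cos θ).

Since cos θ ranges from −1 to 1, the factor (1 − cos θ) ranges from 0 to 2; the maximum shift occurs at θ = 180° (backscattering):
Δλ_max = 2λ_C = 2 × 2.4263 pm = 4.8526 pm

Maximum scattered wavelength:
λ'_max = λ₀ + Δλ_max = 73.2 + 4.8526 = 78.0526 pm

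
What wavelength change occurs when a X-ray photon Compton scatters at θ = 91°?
2.4687 pm

Using the Compton scattering formula:
Δλ = λ_C(1 - cos θ)

where λ_C = h/(m_e·c) ≈ 2.4263 pm is the Compton wavelength of an electron.

For θ = 91°:
cos(91°) = -0.0175
1 - cos(91°) = 1.0175

Δλ = 2.4263 × 1.0175
Δλ = 2.4687 pm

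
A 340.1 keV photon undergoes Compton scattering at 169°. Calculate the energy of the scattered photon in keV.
146.6650 keV

First convert energy to wavelength:
λ = hc/E, with hc ≈ 1239.842 keV·pm (i.e. 1239.842 eV·nm)

For E = 340.1 keV = 340100 eV:
λ = 1239.842 keV·pm / 340.1 keV
λ = 3.6455 pm

Calculate the Compton shift:
Δλ = λ_C(1 - cos(169°)) = 2.4263 × 1.9816
Δλ = 4.8080 pm

Final wavelength:
λ' = 3.6455 + 4.8080 = 8.4536 pm

Final energy:
E' = hc/λ' = 1239.842 / 8.4536 = 146.6650 keV

(Intermediate values are shown rounded; full precision is carried through to the final answer.)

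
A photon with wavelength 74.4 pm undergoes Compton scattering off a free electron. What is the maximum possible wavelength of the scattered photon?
79.2526 pm (at θ = 180°)

The Compton shift is Δλ = λ_C(1 − cos θ).

Since cos θ ranges from −1 to 1, the factor (1 − cos θ) ranges from 0 to 2; the maximum shift occurs at θ = 180° (backscattering):
Δλ_max = 2λ_C = 2 × 2.4263 pm = 4.8526 pm

Maximum scattered wavelength:
λ'_max = λ₀ + Δλ_max = 74.4 + 4.8526 = 79.2526 pm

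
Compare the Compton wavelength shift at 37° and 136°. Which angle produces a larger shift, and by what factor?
136° produces the larger shift by a factor of 8.538

Calculate both shifts using Δλ = λ_C(1 - cos θ):

For θ₁ = 37°:
Δλ₁ = 2.4263 × (1 - cos(37°))
Δλ₁ = 2.4263 × 0.2014
Δλ₁ = 0.4886 pm

For θ₂ = 136°:
Δλ₂ = 2.4263 × (1 - cos(136°))
Δλ₂ = 2.4263 × 1.7193
Δλ₂ = 4.1717 pm

The 136° angle produces the larger shift.
Ratio: 4.1717/0.4886 = 8.538

(Intermediate values are shown rounded; full precision is carried through to the final answer.)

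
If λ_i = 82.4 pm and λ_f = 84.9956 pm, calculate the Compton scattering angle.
94.00°

First find the wavelength shift:
Δλ = λ' - λ = 84.9956 - 82.4 = 2.5956 pm

Using Δλ = λ_C(1 - cos θ), with λ_C = h/(m_e·c) ≈ 2.42631024 pm:
cos θ = 1 - Δλ/λ_C
cos θ = 1 - 2.5956/2.42631024
cos θ = -0.069773

θ = arccos(-0.069773)
θ = 94.00°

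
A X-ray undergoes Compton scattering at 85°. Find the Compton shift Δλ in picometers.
2.2148 pm

Using the Compton scattering formula:
Δλ = λ_C(1 - cos θ)

where λ_C = h/(m_e·c) ≈ 2.4263 pm is the Compton wavelength of an electron.

For θ = 85°:
cos(85°) = 0.0872
1 - cos(85°) = 0.9128

Δλ = 2.4263 × 0.9128
Δλ = 2.2148 pm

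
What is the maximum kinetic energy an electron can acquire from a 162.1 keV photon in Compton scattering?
62.9225 keV

Maximum energy transfer occurs at θ = 180° (backscattering).

Initial photon: E₀ = 162.1 keV → λ₀ = 7.6486 pm

Maximum Compton shift (at 180°):
Δλ_max = 2λ_C = 2 × 2.4263 = 4.8526 pm

Final wavelength:
λ' = 7.6486 + 4.8526 = 12.5012 pm

Minimum photon energy (maximum energy to electron):
E'_min = hc/λ' = 99.1775 keV

Maximum electron kinetic energy:
K_max = E₀ - E'_min = 162.1000 - 99.1775 = 62.9225 keV

(Intermediate values are shown rounded; full precision is carried through to the final answer.)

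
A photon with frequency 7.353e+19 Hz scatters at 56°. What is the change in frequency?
1.528e+19 Hz (decrease)

Convert frequency to wavelength (c = 299792458 m/s):
λ₀ = c/f₀ = 299792458/7.353e+19 = 4.0771448e-12 m = 4.0771 pm

Calculate Compton shift:
Δλ = λ_C(1 - cos(56°)) = 1.0695 pm

Final wavelength:
λ' = λ₀ + Δλ = 4.0771 + 1.0695 = 5.1467 pm

Final frequency:
f' = c/λ' = 299792458/5.1466796e-12 = 5.8249684e+19 Hz

Frequency shift (decrease):
Δf = f₀ - f' = 7.353e+19 - 5.8249684e+19 = 1.528e+19 Hz

(Intermediate values are shown rounded; full precision is carried through to the final answer.)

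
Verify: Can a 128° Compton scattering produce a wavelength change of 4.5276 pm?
No, inconsistent

Calculate the expected shift for θ = 128°:

Δλ_expected = λ_C(1 - cos(128°))
Δλ_expected = 2.4263 × (1 - cos(128°))
Δλ_expected = 2.4263 × 1.6157
Δλ_expected = 3.9201 pm

Given shift: 4.5276 pm
Expected shift: 3.9201 pm
Difference: 0.6075 pm

The values do not match. The given shift corresponds to θ ≈ 150.0°, not 128°.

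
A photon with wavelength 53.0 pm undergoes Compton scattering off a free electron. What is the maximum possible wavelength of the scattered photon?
57.8526 pm (at θ = 180°)

The Compton shift is Δλ = λ_C(1 − cos θ).

Since cos θ ranges from −1 to 1, the factor (1 − cos θ) ranges from 0 to 2; the maximum shift occurs at θ = 180° (backscattering):
Δλ_max = 2λ_C = 2 × 2.4263 pm = 4.8526 pm

Maximum scattered wavelength:
λ'_max = λ₀ + Δλ_max = 53.0 + 4.8526 = 57.8526 pm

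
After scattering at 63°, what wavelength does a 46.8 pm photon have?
48.1248 pm

Using the Compton scattering formula:
λ' = λ + Δλ = λ + λ_C(1 - cos θ)

Given:
- Initial wavelength λ = 46.8 pm
- Scattering angle θ = 63°
- Compton wavelength λ_C ≈ 2.4263 pm

Calculate the shift:
Δλ = 2.4263 × (1 - cos(63°))
Δλ = 2.4263 × 0.5460
Δλ = 1.3248 pm

Final wavelength:
λ' = 46.8 + 1.3248 = 48.1248 pm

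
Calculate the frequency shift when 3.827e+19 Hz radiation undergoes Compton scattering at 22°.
8.441e+17 Hz (decrease)

Convert frequency to wavelength (c = 299792458 m/s):
λ₀ = c/f₀ = 299792458/3.827e+19 = 7.8336153e-12 m = 7.8336 pm

Calculate Compton shift:
Δλ = λ_C(1 - cos(22°)) = 0.1767 pm

Final wavelength:
λ' = λ₀ + Δλ = 7.8336 + 0.1767 = 8.0103 pm

Final frequency:
f' = c/λ' = 299792458/8.0102899e-12 = 3.7425919e+19 Hz

Frequency shift (decrease):
Δf = f₀ - f' = 3.827e+19 - 3.7425919e+19 = 8.441e+17 Hz

(Intermediate values are shown rounded; full precision is carried through to the final answer.)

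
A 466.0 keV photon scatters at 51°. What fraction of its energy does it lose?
0.2526 (or 25.26%)

Calculate initial and final photon energies:

Initial: E₀ = 466.0 keV → λ₀ = 2.6606 pm
Compton shift: Δλ = 0.8994 pm
Final wavelength: λ' = 3.5600 pm
Final energy: E' = 348.2713 keV

Fractional energy loss:
(E₀ - E')/E₀ = (466.0000 - 348.2713)/466.0000
= 117.7287/466.0000
= 0.2526
= 25.26%

(Intermediate values are shown rounded; full precision is carried through to the final answer.)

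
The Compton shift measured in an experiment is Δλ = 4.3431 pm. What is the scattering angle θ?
142.19°

From the Compton formula Δλ = λ_C(1 - cos θ), we can solve for θ:

cos θ = 1 - Δλ/λ_C

Given:
- Δλ = 4.3431 pm
- λ_C = h/(m_e·c) ≈ 2.42631024 pm

cos θ = 1 - 4.3431/2.42631024
cos θ = 1 - 1.790002
cos θ = -0.790002

θ = arccos(-0.790002)
θ = 142.19°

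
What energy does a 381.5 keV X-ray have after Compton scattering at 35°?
336.1183 keV

First convert energy to wavelength:
λ = hc/E, with hc ≈ 1239.842 keV·pm (i.e. 1239.842 eV·nm)

For E = 381.5 keV = 381500 eV:
λ = 1239.842 keV·pm / 381.5 keV
λ = 3.2499 pm

Calculate the Compton shift:
Δλ = λ_C(1 - cos(35°)) = 2.4263 × 0.1808
Δλ = 0.4388 pm

Final wavelength:
λ' = 3.2499 + 0.4388 = 3.6887 pm

Final energy:
E' = hc/λ' = 1239.842 / 3.6887 = 336.1183 keV

(Intermediate values are shown rounded; full precision is carried through to the final answer.)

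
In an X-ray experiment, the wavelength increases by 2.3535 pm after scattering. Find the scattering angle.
88.28°

From the Compton formula Δλ = λ_C(1 - cos θ), we can solve for θ:

cos θ = 1 - Δλ/λ_C

Given:
- Δλ = 2.3535 pm
- λ_C = h/(m_e·c) ≈ 2.42631024 pm

cos θ = 1 - 2.3535/2.42631024
cos θ = 1 - 0.969991
cos θ = 0.030009

θ = arccos(0.030009)
θ = 88.28°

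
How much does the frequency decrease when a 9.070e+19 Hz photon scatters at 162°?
5.341e+19 Hz (decrease)

Convert frequency to wavelength (c = 299792458 m/s):
λ₀ = c/f₀ = 299792458/9.070e+19 = 3.3053193e-12 m = 3.3053 pm

Calculate Compton shift:
Δλ = λ_C(1 - cos(162°)) = 4.7339 pm

Final wavelength:
λ' = λ₀ + Δλ = 3.3053 + 4.7339 = 8.0392 pm

Final frequency:
f' = c/λ' = 299792458/8.0391877e-12 = 3.7291387e+19 Hz

Frequency shift (decrease):
Δf = f₀ - f' = 9.070e+19 - 3.7291387e+19 = 5.341e+19 Hz

(Intermediate values are shown rounded; full precision is carried through to the final answer.)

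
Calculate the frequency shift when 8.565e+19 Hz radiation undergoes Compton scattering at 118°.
4.322e+19 Hz (decrease)

Convert frequency to wavelength (c = 299792458 m/s):
λ₀ = c/f₀ = 299792458/8.565e+19 = 3.5002038e-12 m = 3.5002 pm

Calculate Compton shift:
Δλ = λ_C(1 - cos(118°)) = 3.5654 pm

Final wavelength:
λ' = λ₀ + Δλ = 3.5002 + 3.5654 = 7.0656 pm

Final frequency:
f' = c/λ' = 299792458/7.0655977e-12 = 4.2429879e+19 Hz

Frequency shift (decrease):
Δf = f₀ - f' = 8.565e+19 - 4.2429879e+19 = 4.322e+19 Hz

(Intermediate values are shown rounded; full precision is carried through to the final answer.)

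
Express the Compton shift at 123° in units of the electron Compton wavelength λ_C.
1.5446 λ_C

The Compton shift formula is:
Δλ = λ_C(1 - cos θ)

Dividing both sides by λ_C:
Δλ/λ_C = 1 - cos θ

For θ = 123°:
Δλ/λ_C = 1 - cos(123°)
Δλ/λ_C = 1 - -0.5446
Δλ/λ_C = 1.5446

This means the shift is 1.5446 × λ_C = 3.7478 pm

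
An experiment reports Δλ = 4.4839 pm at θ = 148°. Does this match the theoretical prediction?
Yes, consistent

Calculate the expected shift for θ = 148°:

Δλ_expected = λ_C(1 - cos(148°))
Δλ_expected = 2.4263 × (1 - cos(148°))
Δλ_expected = 2.4263 × 1.8480
Δλ_expected = 4.4839 pm

Given shift: 4.4839 pm
Expected shift: 4.4839 pm
Difference: 0.0000 pm

The values match. This is consistent with Compton scattering at the stated angle.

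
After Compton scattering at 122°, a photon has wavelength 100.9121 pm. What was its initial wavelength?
97.2000 pm

From λ' = λ + Δλ, we have λ = λ' - Δλ

First calculate the Compton shift:
Δλ = λ_C(1 - cos θ)
Δλ = 2.4263 × (1 - cos(122°))
Δλ = 2.4263 × 1.5299
Δλ = 3.7121 pm

Initial wavelength:
λ = λ' - Δλ
λ = 100.9121 - 3.7121
λ = 97.2000 pm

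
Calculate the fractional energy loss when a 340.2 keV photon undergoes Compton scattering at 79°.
0.3501 (or 35.01%)

Calculate initial and final photon energies:

Initial: E₀ = 340.2 keV → λ₀ = 3.6445 pm
Compton shift: Δλ = 1.9633 pm
Final wavelength: λ' = 5.6078 pm
Final energy: E' = 221.0925 keV

Fractional energy loss:
(E₀ - E')/E₀ = (340.2000 - 221.0925)/340.2000
= 119.1075/340.2000
= 0.3501
= 35.01%

(Intermediate values are shown rounded; full precision is carried through to the final answer.)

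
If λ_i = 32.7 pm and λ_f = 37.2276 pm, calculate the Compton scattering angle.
150.00°

First find the wavelength shift:
Δλ = λ' - λ = 37.2276 - 32.7 = 4.5276 pm

Using Δλ = λ_C(1 - cos θ), with λ_C = h/(m_e·c) ≈ 2.42631024 pm:
cos θ = 1 - Δλ/λ_C
cos θ = 1 - 4.5276/2.42631024
cos θ = -0.866043

θ = arccos(-0.866043)
θ = 150.00°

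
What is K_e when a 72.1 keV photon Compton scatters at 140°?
14.3822 keV

By energy conservation: K_e = E_initial - E_final

First find the scattered photon energy:
Initial wavelength: λ = hc/E = 17.1961 pm
Compton shift: Δλ = λ_C(1 - cos(140°)) = 4.2850 pm
Final wavelength: λ' = 17.1961 + 4.2850 = 21.4811 pm
Final photon energy: E' = hc/λ' = 57.7178 keV

Electron kinetic energy:
K_e = E - E' = 72.1000 - 57.7178 = 14.3822 keV

(Intermediate values are shown rounded; full precision is carried through to the final answer.)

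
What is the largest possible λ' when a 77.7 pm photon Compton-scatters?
82.5526 pm (at θ = 180°)

The Compton shift is Δλ = λ_C(1 − cos θ).

Since cos θ ranges from −1 to 1, the factor (1 − cos θ) ranges from 0 to 2; the maximum shift occurs at θ = 180° (backscattering):
Δλ_max = 2λ_C = 2 × 2.4263 pm = 4.8526 pm

Maximum scattered wavelength:
λ'_max = λ₀ + Δλ_max = 77.7 + 4.8526 = 82.5526 pm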